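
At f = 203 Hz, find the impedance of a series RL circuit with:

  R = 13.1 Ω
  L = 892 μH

Step 1 — Angular frequency: ω = 2π·f = 2π·203 = 1275 rad/s.
Step 2 — Component impedances:
  R: Z = R = 13.1 Ω
  L: Z = jωL = j·1275·0.000892 = 0 + j1.138 Ω
Step 3 — Series combination: Z_total = R + L = 13.1 + j1.138 Ω = 13.15∠5.0° Ω.

Z = 13.1 + j1.138 Ω = 13.15∠5.0° Ω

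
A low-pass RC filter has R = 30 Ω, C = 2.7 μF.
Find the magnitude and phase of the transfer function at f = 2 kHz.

Step 1 — Angular frequency: ω = 2π·2000 = 1.257e+04 rad/s.
Step 2 — Transfer function: H(jω) = 1/(1 + jωRC).
Step 3 — Denominator: 1 + jωRC = 1 + j·1.257e+04·30·2.7e-06 = 1 + j1.018.
Step 4 — H = 0.4911 - j0.4999.
Step 5 — Magnitude: |H| = 0.7008 (-3.1 dB); phase: φ = -45.5°.

|H| = 0.7008 (-3.1 dB), φ = -45.5°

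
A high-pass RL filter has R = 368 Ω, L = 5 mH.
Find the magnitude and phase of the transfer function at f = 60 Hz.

Step 1 — Angular frequency: ω = 2π·60 = 377 rad/s.
Step 2 — Transfer function: H(jω) = jωL/(R + jωL).
Step 3 — Numerator jωL = j·1.885; denominator R + jωL = 368 + j1.885.
Step 4 — H = 2.624e-05 + j0.005122.
Step 5 — Magnitude: |H| = 0.005122 (-45.8 dB); phase: φ = 89.7°.

|H| = 0.005122 (-45.8 dB), φ = 89.7°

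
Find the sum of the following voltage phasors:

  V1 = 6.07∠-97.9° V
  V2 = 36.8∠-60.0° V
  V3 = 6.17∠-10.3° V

Step 1 — Convert each phasor to rectangular form:
  V1 = 6.07·(cos(-97.9°) + j·sin(-97.9°)) = -0.8343 - j6.012 V
  V2 = 36.8·(cos(-60.0°) + j·sin(-60.0°)) = 18.4 - j31.87 V
  V3 = 6.17·(cos(-10.3°) + j·sin(-10.3°)) = 6.071 - j1.103 V
Step 2 — Sum components: V_total = 23.64 - j38.99 V.
Step 3 — Convert to polar: |V_total| = 45.59 V, ∠V_total = -58.8°.

V_total = 45.59∠-58.8° V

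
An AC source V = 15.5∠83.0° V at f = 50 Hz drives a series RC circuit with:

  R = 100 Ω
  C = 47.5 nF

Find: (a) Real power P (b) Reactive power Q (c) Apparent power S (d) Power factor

Step 1 — Angular frequency: ω = 2π·f = 2π·50 = 314.2 rad/s.
Step 2 — Component impedances:
  R: Z = R = 100 Ω
  C: Z = 1/(jωC) = -j/(ω·C) = 0 - j6.701e+04 Ω
Step 3 — Series combination: Z_total = R + C = 100 - j6.701e+04 Ω = 6.701e+04∠-89.9° Ω.
Step 4 — Source phasor: V = 15.5∠83.0° V = 1.889 + j15.38 V.
Step 5 — Current: I = V / Z = -0.0002295 + j2.853e-05 A = 0.0002313∠172.9° A.
Step 6 — Complex power: S = V·I* = 5.35e-06 - j0.003585 VA.
Step 7 — Real power: P = Re(S) = 5.35e-06 W.
Step 8 — Reactive power: Q = Im(S) = -0.003585 VAR.
Step 9 — Apparent power: |S| = 0.003585 VA.
Step 10 — Power factor: PF = P/|S| = 0.001492 (leading).

(a) P = 5.35e-06 W  (b) Q = -0.003585 VAR  (c) S = 0.003585 VA  (d) PF = 0.001492 (leading)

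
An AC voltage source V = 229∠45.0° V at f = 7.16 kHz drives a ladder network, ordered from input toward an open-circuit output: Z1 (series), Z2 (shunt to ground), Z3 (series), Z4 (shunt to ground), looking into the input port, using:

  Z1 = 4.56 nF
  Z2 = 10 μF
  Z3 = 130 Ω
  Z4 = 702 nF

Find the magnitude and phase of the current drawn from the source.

Step 1 — Angular frequency: ω = 2π·f = 2π·7160 = 4.499e+04 rad/s.
Step 2 — Component impedances:
  Z1: Z = 1/(jωC) = -j/(ω·C) = 0 - j4875 Ω
  Z2: Z = 1/(jωC) = -j/(ω·C) = 0 - j2.223 Ω
  Z3: Z = R = 130 Ω
  Z4: Z = 1/(jωC) = -j/(ω·C) = 0 - j31.66 Ω
Step 3 — Ladder network (open output): work backward from the far end, alternating series and parallel combinations. Z_in = 0.03559 - j4877 Ω = 4877∠-90.0° Ω.
Step 4 — Source phasor: V = 229∠45.0° V = 161.9 + j161.9 V.
Step 5 — Ohm's law: I = V / Z_total = (161.9 + j161.9) / (0.03559 - j4877) = -0.0332 + j0.0332 A.
Step 6 — Convert to polar: |I| = 0.04696 A, ∠I = 135.0°.

I = 0.04696∠135.0° A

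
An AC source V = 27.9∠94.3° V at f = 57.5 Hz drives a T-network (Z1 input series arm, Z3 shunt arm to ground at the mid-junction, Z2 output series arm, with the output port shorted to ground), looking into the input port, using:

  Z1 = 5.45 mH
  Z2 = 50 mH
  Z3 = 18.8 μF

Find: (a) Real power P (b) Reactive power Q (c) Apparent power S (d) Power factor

Step 1 — Angular frequency: ω = 2π·f = 2π·57.5 = 361.3 rad/s.
Step 2 — Component impedances:
  Z1: Z = jωL = j·361.3·0.00545 = 0 + j1.969 Ω
  Z2: Z = jωL = j·361.3·0.05 = 0 + j18.06 Ω
  Z3: Z = 1/(jωC) = -j/(ω·C) = 0 - j147.2 Ω
Step 3 — With the output port shorted to ground, the output series arm Z2 runs from the junction to ground; the shunt arm Z3 also runs from the junction to ground. They appear in parallel: Z3 || Z2 = 0 + j20.59 Ω.
Step 4 — Series with input arm Z1: Z_in = Z1 + (Z3 || Z2) = 0 + j22.56 Ω = 22.56∠90.0° Ω.
Step 5 — Source phasor: V = 27.9∠94.3° V = -2.092 + j27.82 V.
Step 6 — Current: I = V / Z = 1.233 + j0.09273 A = 1.237∠4.3° A.
Step 7 — Complex power: S = V·I* = 0 + j34.5 VA.
Step 8 — Real power: P = Re(S) = 0 W.
Step 9 — Reactive power: Q = Im(S) = 34.5 VAR.
Step 10 — Apparent power: |S| = 34.5 VA.
Step 11 — Power factor: PF = P/|S| = 0 (lagging).

(a) P = 0 W  (b) Q = 34.5 VAR  (c) S = 34.5 VA  (d) PF = 0 (lagging)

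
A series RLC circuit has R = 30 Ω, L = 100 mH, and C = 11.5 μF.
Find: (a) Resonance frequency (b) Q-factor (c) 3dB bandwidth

Step 1 — Resonance condition Im(Z)=0 gives ω₀ = 1/√(LC).
Step 2 — ω₀ = 1/√(0.1·1.15e-05) = 932.5 rad/s.
Step 3 — f₀ = ω₀/(2π) = 148.4 Hz.
Step 4 — Series Q: Q = ω₀L/R = 932.5·0.1/30 = 3.108.
Step 5 — 3dB bandwidth: Δω = ω₀/Q = 300 rad/s; BW = Δω/(2π) = 47.75 Hz.

(a) f₀ = 148.4 Hz  (b) Q = 3.108  (c) BW = 47.75 Hz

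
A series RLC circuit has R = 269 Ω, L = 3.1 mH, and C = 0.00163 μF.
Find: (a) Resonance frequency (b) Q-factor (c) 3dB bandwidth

Step 1 — Resonance: ω₀ = 1/√(LC) = 1/√(0.0031·1.63e-09) = 4.449e+05 rad/s.
Step 2 — f₀ = ω₀/(2π) = 7.08e+04 Hz.
Step 3 — Series Q: Q = ω₀L/R = 4.449e+05·0.0031/269 = 5.127.
Step 4 — Bandwidth: Δω = ω₀/Q = 8.677e+04 rad/s; BW = Δω/(2π) = 1.381e+04 Hz.

(a) f₀ = 7.08e+04 Hz  (b) Q = 5.127  (c) BW = 1.381e+04 Hz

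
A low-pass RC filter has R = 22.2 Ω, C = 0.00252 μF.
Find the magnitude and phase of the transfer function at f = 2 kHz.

Step 1 — Angular frequency: ω = 2π·2000 = 1.257e+04 rad/s.
Step 2 — Transfer function: H(jω) = 1/(1 + jωRC).
Step 3 — Denominator: 1 + jωRC = 1 + j·1.257e+04·22.2·2.52e-09 = 1 + j0.000703.
Step 4 — H = 1 - j0.000703.
Step 5 — Magnitude: |H| = 1 (-0.0 dB); phase: φ = -0.0°.

|H| = 1 (-0.0 dB), φ = -0.0°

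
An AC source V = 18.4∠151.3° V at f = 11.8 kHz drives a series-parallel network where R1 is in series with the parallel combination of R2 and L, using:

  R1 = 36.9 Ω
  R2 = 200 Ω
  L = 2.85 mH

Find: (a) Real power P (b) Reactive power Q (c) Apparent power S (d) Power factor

Step 1 — Angular frequency: ω = 2π·f = 2π·1.18e+04 = 7.414e+04 rad/s.
Step 2 — Component impedances:
  R1: Z = R = 36.9 Ω
  R2: Z = R = 200 Ω
  L: Z = jωL = j·7.414e+04·0.00285 = 0 + j211.3 Ω
Step 3 — Parallel branch: R2 || L = 1/(1/R2 + 1/L) = 105.5 + j99.85 Ω.
Step 4 — Series with R1: Z_total = R1 + (R2 || L) = 142.4 + j99.85 Ω = 173.9∠35.0° Ω.
Step 5 — Source phasor: V = 18.4∠151.3° V = -16.14 + j8.836 V.
Step 6 — Current: I = V / Z = -0.04681 + j0.09488 A = 0.1058∠116.3° A.
Step 7 — Complex power: S = V·I* = 1.594 + j1.118 VA.
Step 8 — Real power: P = Re(S) = 1.594 W.
Step 9 — Reactive power: Q = Im(S) = 1.118 VAR.
Step 10 — Apparent power: |S| = 1.947 VA.
Step 11 — Power factor: PF = P/|S| = 0.8188 (lagging).

(a) P = 1.594 W  (b) Q = 1.118 VAR  (c) S = 1.947 VA  (d) PF = 0.8188 (lagging)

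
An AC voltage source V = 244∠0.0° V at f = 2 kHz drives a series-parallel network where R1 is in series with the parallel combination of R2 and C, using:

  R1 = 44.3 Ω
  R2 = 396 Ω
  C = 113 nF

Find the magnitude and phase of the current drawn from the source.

Step 1 — Angular frequency: ω = 2π·f = 2π·2000 = 1.257e+04 rad/s.
Step 2 — Component impedances:
  R1: Z = R = 44.3 Ω
  R2: Z = R = 396 Ω
  C: Z = 1/(jωC) = -j/(ω·C) = 0 - j704.2 Ω
Step 3 — Parallel branch: R2 || C = 1/(1/R2 + 1/C) = 300.9 - j169.2 Ω.
Step 4 — Series with R1: Z_total = R1 + (R2 || C) = 345.2 - j169.2 Ω = 384.4∠-26.1° Ω.
Step 5 — Source phasor: V = 244∠0.0° V = 244 V.
Step 6 — Ohm's law: I = V / Z_total = (244) / (345.2 - j169.2) = 0.57 + j0.2794 A.
Step 7 — Convert to polar: |I| = 0.6348 A, ∠I = 26.1°.

I = 0.6348∠26.1° A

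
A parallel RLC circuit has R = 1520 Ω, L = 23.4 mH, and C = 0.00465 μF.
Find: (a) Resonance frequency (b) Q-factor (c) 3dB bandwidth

Step 1 — Resonance: ω₀ = 1/√(LC) = 1/√(0.0234·4.65e-09) = 9.587e+04 rad/s.
Step 2 — f₀ = ω₀/(2π) = 1.526e+04 Hz.
Step 3 — Parallel Q: Q = R/(ω₀L) = 1520/(9.587e+04·0.0234) = 0.6776.
Step 4 — Bandwidth: Δω = ω₀/Q = 1.415e+05 rad/s; BW = Δω/(2π) = 2.252e+04 Hz.

(a) f₀ = 1.526e+04 Hz  (b) Q = 0.6776  (c) BW = 2.252e+04 Hz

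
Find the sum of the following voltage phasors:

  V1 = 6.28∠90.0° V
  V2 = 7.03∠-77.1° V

Step 1 — Convert each phasor to rectangular form:
  V1 = 6.28·(cos(90.0°) + j·sin(90.0°)) = 0 + j6.28 V
  V2 = 7.03·(cos(-77.1°) + j·sin(-77.1°)) = 1.569 - j6.853 V
Step 2 — Sum components: V_total = 1.569 - j0.5726 V.
Step 3 — Convert to polar: |V_total| = 1.671 V, ∠V_total = -20.0°.

V_total = 1.671∠-20.0° V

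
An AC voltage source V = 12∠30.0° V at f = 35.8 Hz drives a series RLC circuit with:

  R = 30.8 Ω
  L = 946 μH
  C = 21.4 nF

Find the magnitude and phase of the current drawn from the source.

Step 1 — Angular frequency: ω = 2π·f = 2π·35.8 = 224.9 rad/s.
Step 2 — Component impedances:
  R: Z = R = 30.8 Ω
  L: Z = jωL = j·224.9·0.000946 = 0 + j0.2128 Ω
  C: Z = 1/(jωC) = -j/(ω·C) = 0 - j2.077e+05 Ω
Step 3 — Series combination: Z_total = R + L + C = 30.8 - j2.077e+05 Ω = 2.077e+05∠-90.0° Ω.
Step 4 — Source phasor: V = 12∠30.0° V = 10.39 + j6 V.
Step 5 — Ohm's law: I = V / Z_total = (10.39 + j6) / (30.8 - j2.077e+05) = -2.887e-05 + j5.003e-05 A.
Step 6 — Convert to polar: |I| = 5.776e-05 A, ∠I = 120.0°.

I = 5.776e-05∠120.0° A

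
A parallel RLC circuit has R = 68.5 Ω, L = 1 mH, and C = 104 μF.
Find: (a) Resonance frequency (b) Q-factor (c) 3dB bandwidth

Step 1 — Resonance: ω₀ = 1/√(LC) = 1/√(0.001·0.000104) = 3101 rad/s.
Step 2 — f₀ = ω₀/(2π) = 493.5 Hz.
Step 3 — Parallel Q: Q = R/(ω₀L) = 68.5/(3101·0.001) = 22.09.
Step 4 — Bandwidth: Δω = ω₀/Q = 140.4 rad/s; BW = Δω/(2π) = 22.34 Hz.

(a) f₀ = 493.5 Hz  (b) Q = 22.09  (c) BW = 22.34 Hz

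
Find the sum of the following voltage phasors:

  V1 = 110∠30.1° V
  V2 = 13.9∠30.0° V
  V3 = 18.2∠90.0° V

Step 1 — Convert each phasor to rectangular form:
  V1 = 110·(cos(30.1°) + j·sin(30.1°)) = 95.17 + j55.17 V
  V2 = 13.9·(cos(30.0°) + j·sin(30.0°)) = 12.04 + j6.95 V
  V3 = 18.2·(cos(90.0°) + j·sin(90.0°)) = 0 + j18.2 V
Step 2 — Sum components: V_total = 107.2 + j80.32 V.
Step 3 — Convert to polar: |V_total| = 134 V, ∠V_total = 36.8°.

V_total = 134∠36.8° V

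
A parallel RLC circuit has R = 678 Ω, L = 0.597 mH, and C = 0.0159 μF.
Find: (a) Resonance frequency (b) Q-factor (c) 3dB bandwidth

Step 1 — Resonance: ω₀ = 1/√(LC) = 1/√(0.000597·1.59e-08) = 3.246e+05 rad/s.
Step 2 — f₀ = ω₀/(2π) = 5.166e+04 Hz.
Step 3 — Parallel Q: Q = R/(ω₀L) = 678/(3.246e+05·0.000597) = 3.499.
Step 4 — Bandwidth: Δω = ω₀/Q = 9.276e+04 rad/s; BW = Δω/(2π) = 1.476e+04 Hz.

(a) f₀ = 5.166e+04 Hz  (b) Q = 3.499  (c) BW = 1.476e+04 Hz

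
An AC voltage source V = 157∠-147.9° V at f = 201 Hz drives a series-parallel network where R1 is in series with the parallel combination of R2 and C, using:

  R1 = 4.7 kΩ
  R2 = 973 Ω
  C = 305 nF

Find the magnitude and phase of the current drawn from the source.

Step 1 — Angular frequency: ω = 2π·f = 2π·201 = 1263 rad/s.
Step 2 — Component impedances:
  R1: Z = R = 4700 Ω
  R2: Z = R = 973 Ω
  C: Z = 1/(jωC) = -j/(ω·C) = 0 - j2596 Ω
Step 3 — Parallel branch: R2 || C = 1/(1/R2 + 1/C) = 853.2 - j319.8 Ω.
Step 4 — Series with R1: Z_total = R1 + (R2 || C) = 5553 - j319.8 Ω = 5562∠-3.3° Ω.
Step 5 — Source phasor: V = 157∠-147.9° V = -133 - j83.43 V.
Step 6 — Ohm's law: I = V / Z_total = (-133 - j83.43) / (5553 - j319.8) = -0.02301 - j0.01635 A.
Step 7 — Convert to polar: |I| = 0.02823 A, ∠I = -144.6°.

I = 0.02823∠-144.6° A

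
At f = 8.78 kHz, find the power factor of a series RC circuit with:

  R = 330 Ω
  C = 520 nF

Step 1 — Angular frequency: ω = 2π·f = 2π·8780 = 5.517e+04 rad/s.
Step 2 — Component impedances:
  R: Z = R = 330 Ω
  C: Z = 1/(jωC) = -j/(ω·C) = 0 - j34.86 Ω
Step 3 — Series combination: Z_total = R + C = 330 - j34.86 Ω = 331.8∠-6.0° Ω.
Step 4 — Power factor: PF = cos(φ) = Re(Z)/|Z| = 330/331.84 = 0.9945.
Step 5 — Type: Im(Z) = -34.86 ⇒ leading (phase φ = -6.0°).

PF = 0.9945 (leading, φ = -6.0°)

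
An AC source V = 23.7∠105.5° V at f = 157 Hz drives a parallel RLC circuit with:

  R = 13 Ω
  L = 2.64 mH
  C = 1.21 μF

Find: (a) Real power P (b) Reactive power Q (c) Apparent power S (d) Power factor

Step 1 — Angular frequency: ω = 2π·f = 2π·157 = 986.5 rad/s.
Step 2 — Component impedances:
  R: Z = R = 13 Ω
  L: Z = jωL = j·986.5·0.00264 = 0 + j2.604 Ω
  C: Z = 1/(jωC) = -j/(ω·C) = 0 - j837.8 Ω
Step 3 — Parallel combination: 1/Z_total = 1/R + 1/L + 1/C; Z_total = 0.5046 + j2.511 Ω = 2.561∠78.6° Ω.
Step 4 — Source phasor: V = 23.7∠105.5° V = -6.334 + j22.84 V.
Step 5 — Current: I = V / Z = 8.255 + j4.181 A = 9.254∠26.9° A.
Step 6 — Complex power: S = V·I* = 43.21 + j215 VA.
Step 7 — Real power: P = Re(S) = 43.21 W.
Step 8 — Reactive power: Q = Im(S) = 215 VAR.
Step 9 — Apparent power: |S| = 219.3 VA.
Step 10 — Power factor: PF = P/|S| = 0.197 (lagging).

(a) P = 43.21 W  (b) Q = 215 VAR  (c) S = 219.3 VA  (d) PF = 0.197 (lagging)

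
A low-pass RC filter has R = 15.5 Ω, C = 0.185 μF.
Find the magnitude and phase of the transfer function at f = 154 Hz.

Step 1 — Angular frequency: ω = 2π·154 = 967.6 rad/s.
Step 2 — Transfer function: H(jω) = 1/(1 + jωRC).
Step 3 — Denominator: 1 + jωRC = 1 + j·967.6·15.5·1.85e-07 = 1 + j0.002775.
Step 4 — H = 1 - j0.002775.
Step 5 — Magnitude: |H| = 1 (-0.0 dB); phase: φ = -0.2°.

|H| = 1 (-0.0 dB), φ = -0.2°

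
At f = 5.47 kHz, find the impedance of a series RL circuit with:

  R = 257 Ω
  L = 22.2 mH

Step 1 — Angular frequency: ω = 2π·f = 2π·5470 = 3.437e+04 rad/s.
Step 2 — Component impedances:
  R: Z = R = 257 Ω
  L: Z = jωL = j·3.437e+04·0.0222 = 0 + j763 Ω
Step 3 — Series combination: Z_total = R + L = 257 + j763 Ω = 805.1∠71.4° Ω.

Z = 257 + j763 Ω = 805.1∠71.4° Ω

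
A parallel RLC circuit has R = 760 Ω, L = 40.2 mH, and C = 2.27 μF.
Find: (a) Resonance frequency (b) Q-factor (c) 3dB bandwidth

Step 1 — Resonance: ω₀ = 1/√(LC) = 1/√(0.0402·2.27e-06) = 3310 rad/s.
Step 2 — f₀ = ω₀/(2π) = 526.9 Hz.
Step 3 — Parallel Q: Q = R/(ω₀L) = 760/(3310·0.0402) = 5.711.
Step 4 — Bandwidth: Δω = ω₀/Q = 579.6 rad/s; BW = Δω/(2π) = 92.25 Hz.

(a) f₀ = 526.9 Hz  (b) Q = 5.711  (c) BW = 92.25 Hz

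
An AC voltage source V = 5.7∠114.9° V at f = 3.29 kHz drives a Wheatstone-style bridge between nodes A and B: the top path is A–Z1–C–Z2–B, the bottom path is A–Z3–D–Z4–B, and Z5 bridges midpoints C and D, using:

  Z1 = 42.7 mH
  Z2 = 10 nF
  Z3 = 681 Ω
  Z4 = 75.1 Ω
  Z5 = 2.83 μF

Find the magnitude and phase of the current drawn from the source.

Step 1 — Angular frequency: ω = 2π·f = 2π·3290 = 2.067e+04 rad/s.
Step 2 — Component impedances:
  Z1: Z = jωL = j·2.067e+04·0.0427 = 0 + j882.7 Ω
  Z2: Z = 1/(jωC) = -j/(ω·C) = 0 - j4838 Ω
  Z3: Z = R = 681 Ω
  Z4: Z = R = 75.1 Ω
  Z5: Z = 1/(jωC) = -j/(ω·C) = 0 - j17.09 Ω
Step 3 — Bridge requires nodal analysis (the Z5 bridge couples midpoints C and D, so the two paths cannot be reduced to a simple series/parallel combination). Setting node B to ground and injecting 1 A at node A, the 3-node admittance system at A, C, D solves to V_A = Z_AB = 495.5 + j330 Ω = 595.4∠33.7° Ω.
Step 4 — Source phasor: V = 5.7∠114.9° V = -2.4 + j5.17 V.
Step 5 — Ohm's law: I = V / Z_total = (-2.4 + j5.17) / (495.5 + j330) = 0.001459 + j0.009462 A.
Step 6 — Convert to polar: |I| = 0.009574 A, ∠I = 81.2°.

I = 0.009574∠81.2° A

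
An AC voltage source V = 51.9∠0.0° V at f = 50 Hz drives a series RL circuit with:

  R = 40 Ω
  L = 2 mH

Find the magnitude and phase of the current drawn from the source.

Step 1 — Angular frequency: ω = 2π·f = 2π·50 = 314.2 rad/s.
Step 2 — Component impedances:
  R: Z = R = 40 Ω
  L: Z = jωL = j·314.2·0.002 = 0 + j0.6283 Ω
Step 3 — Series combination: Z_total = R + L = 40 + j0.6283 Ω = 40∠0.9° Ω.
Step 4 — Source phasor: V = 51.9∠0.0° V = 51.9 V.
Step 5 — Ohm's law: I = V / Z_total = (51.9) / (40 + j0.6283) = 1.297 - j0.02038 A.
Step 6 — Convert to polar: |I| = 1.297 A, ∠I = -0.9°.

I = 1.297∠-0.9° A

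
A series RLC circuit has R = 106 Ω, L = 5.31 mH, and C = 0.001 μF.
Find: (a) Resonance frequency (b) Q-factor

Step 1 — Resonance condition Im(Z)=0 gives ω₀ = 1/√(LC).
Step 2 — ω₀ = 1/√(0.00531·1e-09) = 4.34e+05 rad/s.
Step 3 — f₀ = ω₀/(2π) = 6.907e+04 Hz.
Step 4 — Series Q: Q = ω₀L/R = 4.34e+05·0.00531/106 = 21.74.

(a) f₀ = 6.907e+04 Hz  (b) Q = 21.74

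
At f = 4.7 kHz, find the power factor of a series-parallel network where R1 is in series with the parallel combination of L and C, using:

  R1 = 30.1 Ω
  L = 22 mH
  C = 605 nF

Step 1 — Angular frequency: ω = 2π·f = 2π·4700 = 2.953e+04 rad/s.
Step 2 — Component impedances:
  R1: Z = R = 30.1 Ω
  L: Z = jωL = j·2.953e+04·0.022 = 0 + j649.7 Ω
  C: Z = 1/(jωC) = -j/(ω·C) = 0 - j55.97 Ω
Step 3 — Parallel branch: L || C = 1/(1/L + 1/C) = 0 - j61.25 Ω.
Step 4 — Series with R1: Z_total = R1 + (L || C) = 30.1 - j61.25 Ω = 68.24∠-63.8° Ω.
Step 5 — Power factor: PF = cos(φ) = Re(Z)/|Z| = 30.1/68.24 = 0.4411.
Step 6 — Type: Im(Z) = -61.25 ⇒ leading (phase φ = -63.8°).

PF = 0.4411 (leading, φ = -63.8°)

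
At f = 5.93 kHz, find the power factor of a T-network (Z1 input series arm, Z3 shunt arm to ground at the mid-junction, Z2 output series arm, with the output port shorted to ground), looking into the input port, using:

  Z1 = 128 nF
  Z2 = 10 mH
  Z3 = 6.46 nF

Step 1 — Angular frequency: ω = 2π·f = 2π·5930 = 3.726e+04 rad/s.
Step 2 — Component impedances:
  Z1: Z = 1/(jωC) = -j/(ω·C) = 0 - j209.7 Ω
  Z2: Z = jωL = j·3.726e+04·0.01 = 0 + j372.6 Ω
  Z3: Z = 1/(jωC) = -j/(ω·C) = 0 - j4155 Ω
Step 3 — With the output port shorted to ground, the output series arm Z2 runs from the junction to ground; the shunt arm Z3 also runs from the junction to ground. They appear in parallel: Z3 || Z2 = 0 + j409.3 Ω.
Step 4 — Series with input arm Z1: Z_in = Z1 + (Z3 || Z2) = 0 + j199.6 Ω = 199.6∠90.0° Ω.
Step 5 — Power factor: PF = cos(φ) = Re(Z)/|Z| = 0/199.6 = 0.
Step 6 — Type: Im(Z) = 199.6 ⇒ lagging (phase φ = 90.0°).

PF = 0 (lagging, φ = 90.0°)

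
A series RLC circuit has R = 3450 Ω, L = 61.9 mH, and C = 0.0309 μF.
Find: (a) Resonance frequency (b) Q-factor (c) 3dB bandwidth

Step 1 — Resonance condition Im(Z)=0 gives ω₀ = 1/√(LC).
Step 2 — ω₀ = 1/√(0.0619·3.09e-08) = 2.287e+04 rad/s.
Step 3 — f₀ = ω₀/(2π) = 3639 Hz.
Step 4 — Series Q: Q = ω₀L/R = 2.287e+04·0.0619/3450 = 0.4102.
Step 5 — 3dB bandwidth: Δω = ω₀/Q = 5.574e+04 rad/s; BW = Δω/(2π) = 8871 Hz.

(a) f₀ = 3639 Hz  (b) Q = 0.4102  (c) BW = 8871 Hz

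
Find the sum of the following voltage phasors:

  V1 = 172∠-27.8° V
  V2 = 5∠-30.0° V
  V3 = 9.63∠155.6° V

Step 1 — Convert each phasor to rectangular form:
  V1 = 172·(cos(-27.8°) + j·sin(-27.8°)) = 152.1 - j80.22 V
  V2 = 5·(cos(-30.0°) + j·sin(-30.0°)) = 4.33 - j2.5 V
  V3 = 9.63·(cos(155.6°) + j·sin(155.6°)) = -8.77 + j3.978 V
Step 2 — Sum components: V_total = 147.7 - j78.74 V.
Step 3 — Convert to polar: |V_total| = 167.4 V, ∠V_total = -28.1°.

V_total = 167.4∠-28.1° V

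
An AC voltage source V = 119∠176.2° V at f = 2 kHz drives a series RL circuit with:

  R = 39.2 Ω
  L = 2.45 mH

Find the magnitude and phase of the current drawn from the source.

Step 1 — Angular frequency: ω = 2π·f = 2π·2000 = 1.257e+04 rad/s.
Step 2 — Component impedances:
  R: Z = R = 39.2 Ω
  L: Z = jωL = j·1.257e+04·0.00245 = 0 + j30.79 Ω
Step 3 — Series combination: Z_total = R + L = 39.2 + j30.79 Ω = 49.84∠38.1° Ω.
Step 4 — Source phasor: V = 119∠176.2° V = -118.7 + j7.887 V.
Step 5 — Ohm's law: I = V / Z_total = (-118.7 + j7.887) / (39.2 + j30.79) = -1.776 + j1.596 A.
Step 6 — Convert to polar: |I| = 2.387 A, ∠I = 138.1°.

I = 2.387∠138.1° A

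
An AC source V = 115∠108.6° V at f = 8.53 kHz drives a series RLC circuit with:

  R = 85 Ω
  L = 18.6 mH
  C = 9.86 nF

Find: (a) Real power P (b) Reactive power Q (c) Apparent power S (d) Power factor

Step 1 — Angular frequency: ω = 2π·f = 2π·8530 = 5.36e+04 rad/s.
Step 2 — Component impedances:
  R: Z = R = 85 Ω
  L: Z = jωL = j·5.36e+04·0.0186 = 0 + j996.9 Ω
  C: Z = 1/(jωC) = -j/(ω·C) = 0 - j1892 Ω
Step 3 — Series combination: Z_total = R + L + C = 85 - j895.4 Ω = 899.5∠-84.6° Ω.
Step 4 — Source phasor: V = 115∠108.6° V = -36.68 + j109 V.
Step 5 — Current: I = V / Z = -0.1245 - j0.02915 A = 0.1279∠-166.8° A.
Step 6 — Complex power: S = V·I* = 1.389 - j14.64 VA.
Step 7 — Real power: P = Re(S) = 1.389 W.
Step 8 — Reactive power: Q = Im(S) = -14.64 VAR.
Step 9 — Apparent power: |S| = 14.7 VA.
Step 10 — Power factor: PF = P/|S| = 0.0945 (leading).

(a) P = 1.389 W  (b) Q = -14.64 VAR  (c) S = 14.7 VA  (d) PF = 0.0945 (leading)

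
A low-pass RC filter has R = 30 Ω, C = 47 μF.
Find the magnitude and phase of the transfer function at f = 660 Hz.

Step 1 — Angular frequency: ω = 2π·660 = 4147 rad/s.
Step 2 — Transfer function: H(jω) = 1/(1 + jωRC).
Step 3 — Denominator: 1 + jωRC = 1 + j·4147·30·4.7e-05 = 1 + j5.847.
Step 4 — H = 0.02842 - j0.1662.
Step 5 — Magnitude: |H| = 0.1686 (-15.5 dB); phase: φ = -80.3°.

|H| = 0.1686 (-15.5 dB), φ = -80.3°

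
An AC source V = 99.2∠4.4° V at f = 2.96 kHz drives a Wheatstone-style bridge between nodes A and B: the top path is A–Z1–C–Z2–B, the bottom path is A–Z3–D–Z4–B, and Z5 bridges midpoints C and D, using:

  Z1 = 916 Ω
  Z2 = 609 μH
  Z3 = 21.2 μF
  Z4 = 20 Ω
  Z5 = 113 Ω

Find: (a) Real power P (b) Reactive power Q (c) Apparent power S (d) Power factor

Step 1 — Angular frequency: ω = 2π·f = 2π·2960 = 1.86e+04 rad/s.
Step 2 — Component impedances:
  Z1: Z = R = 916 Ω
  Z2: Z = jωL = j·1.86e+04·0.000609 = 0 + j11.33 Ω
  Z3: Z = 1/(jωC) = -j/(ω·C) = 0 - j2.536 Ω
  Z4: Z = R = 20 Ω
  Z5: Z = R = 113 Ω
Step 3 — Bridge requires nodal analysis (the Z5 bridge couples midpoints C and D, so the two paths cannot be reduced to a simple series/parallel combination). Setting node B to ground and injecting 1 A at node A, the 3-node admittance system at A, C, D solves to V_A = Z_AB = 16.73 - j2.137 Ω = 16.86∠-7.3° Ω.
Step 4 — Source phasor: V = 99.2∠4.4° V = 98.91 + j7.611 V.
Step 5 — Current: I = V / Z = 5.761 + j1.191 A = 5.883∠11.7° A.
Step 6 — Complex power: S = V·I* = 578.9 - j73.94 VA.
Step 7 — Real power: P = Re(S) = 578.9 W.
Step 8 — Reactive power: Q = Im(S) = -73.94 VAR.
Step 9 — Apparent power: |S| = 583.6 VA.
Step 10 — Power factor: PF = P/|S| = 0.9919 (leading).

(a) P = 578.9 W  (b) Q = -73.94 VAR  (c) S = 583.6 VA  (d) PF = 0.9919 (leading)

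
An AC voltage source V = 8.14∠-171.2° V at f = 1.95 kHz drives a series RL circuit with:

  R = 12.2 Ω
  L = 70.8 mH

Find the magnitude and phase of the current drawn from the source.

Step 1 — Angular frequency: ω = 2π·f = 2π·1950 = 1.225e+04 rad/s.
Step 2 — Component impedances:
  R: Z = R = 12.2 Ω
  L: Z = jωL = j·1.225e+04·0.0708 = 0 + j867.5 Ω
Step 3 — Series combination: Z_total = R + L = 12.2 + j867.5 Ω = 867.5∠89.2° Ω.
Step 4 — Source phasor: V = 8.14∠-171.2° V = -8.044 - j1.245 V.
Step 5 — Ohm's law: I = V / Z_total = (-8.044 - j1.245) / (12.2 + j867.5) = -0.001566 + j0.009251 A.
Step 6 — Convert to polar: |I| = 0.009383 A, ∠I = 99.6°.

I = 0.009383∠99.6° A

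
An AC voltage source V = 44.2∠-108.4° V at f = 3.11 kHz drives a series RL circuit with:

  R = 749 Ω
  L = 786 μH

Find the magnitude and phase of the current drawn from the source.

Step 1 — Angular frequency: ω = 2π·f = 2π·3110 = 1.954e+04 rad/s.
Step 2 — Component impedances:
  R: Z = R = 749 Ω
  L: Z = jωL = j·1.954e+04·0.000786 = 0 + j15.36 Ω
Step 3 — Series combination: Z_total = R + L = 749 + j15.36 Ω = 749.2∠1.2° Ω.
Step 4 — Source phasor: V = 44.2∠-108.4° V = -13.95 - j41.94 V.
Step 5 — Ohm's law: I = V / Z_total = (-13.95 - j41.94) / (749 + j15.36) = -0.01977 - j0.05559 A.
Step 6 — Convert to polar: |I| = 0.059 A, ∠I = -109.6°.

I = 0.059∠-109.6° A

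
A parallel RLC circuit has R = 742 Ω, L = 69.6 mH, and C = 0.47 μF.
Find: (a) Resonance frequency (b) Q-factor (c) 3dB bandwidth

Step 1 — Resonance: ω₀ = 1/√(LC) = 1/√(0.0696·4.7e-07) = 5529 rad/s.
Step 2 — f₀ = ω₀/(2π) = 880 Hz.
Step 3 — Parallel Q: Q = R/(ω₀L) = 742/(5529·0.0696) = 1.928.
Step 4 — Bandwidth: Δω = ω₀/Q = 2867 rad/s; BW = Δω/(2π) = 456.4 Hz.

(a) f₀ = 880 Hz  (b) Q = 1.928  (c) BW = 456.4 Hz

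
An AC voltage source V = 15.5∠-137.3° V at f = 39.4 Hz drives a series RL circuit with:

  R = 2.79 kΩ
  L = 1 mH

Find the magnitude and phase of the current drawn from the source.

Step 1 — Angular frequency: ω = 2π·f = 2π·39.4 = 247.6 rad/s.
Step 2 — Component impedances:
  R: Z = R = 2790 Ω
  L: Z = jωL = j·247.6·0.001 = 0 + j0.2476 Ω
Step 3 — Series combination: Z_total = R + L = 2790 + j0.2476 Ω = 2790∠0.0° Ω.
Step 4 — Source phasor: V = 15.5∠-137.3° V = -11.39 - j10.51 V.
Step 5 — Ohm's law: I = V / Z_total = (-11.39 - j10.51) / (2790 + j0.2476) = -0.004083 - j0.003767 A.
Step 6 — Convert to polar: |I| = 0.005556 A, ∠I = -137.3°.

I = 0.005556∠-137.3° A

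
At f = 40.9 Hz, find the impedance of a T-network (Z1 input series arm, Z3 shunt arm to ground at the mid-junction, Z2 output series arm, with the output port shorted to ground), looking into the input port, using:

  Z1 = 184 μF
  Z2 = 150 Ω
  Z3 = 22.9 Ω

Step 1 — Angular frequency: ω = 2π·f = 2π·40.9 = 257 rad/s.
Step 2 — Component impedances:
  Z1: Z = 1/(jωC) = -j/(ω·C) = 0 - j21.15 Ω
  Z2: Z = R = 150 Ω
  Z3: Z = R = 22.9 Ω
Step 3 — With the output port shorted to ground, the output series arm Z2 runs from the junction to ground; the shunt arm Z3 also runs from the junction to ground. They appear in parallel: Z3 || Z2 = 19.87 Ω.
Step 4 — Series with input arm Z1: Z_in = Z1 + (Z3 || Z2) = 19.87 - j21.15 Ω = 29.02∠-46.8° Ω.

Z = 19.87 - j21.15 Ω = 29.02∠-46.8° Ω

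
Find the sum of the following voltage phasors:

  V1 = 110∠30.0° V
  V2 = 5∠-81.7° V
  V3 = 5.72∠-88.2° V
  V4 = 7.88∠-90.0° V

Step 1 — Convert each phasor to rectangular form:
  V1 = 110·(cos(30.0°) + j·sin(30.0°)) = 95.26 + j55 V
  V2 = 5·(cos(-81.7°) + j·sin(-81.7°)) = 0.7218 - j4.948 V
  V3 = 5.72·(cos(-88.2°) + j·sin(-88.2°)) = 0.1797 - j5.717 V
  V4 = 7.88·(cos(-90.0°) + j·sin(-90.0°)) = 0 - j7.88 V
Step 2 — Sum components: V_total = 96.16 + j36.46 V.
Step 3 — Convert to polar: |V_total| = 102.8 V, ∠V_total = 20.8°.

V_total = 102.8∠20.8° V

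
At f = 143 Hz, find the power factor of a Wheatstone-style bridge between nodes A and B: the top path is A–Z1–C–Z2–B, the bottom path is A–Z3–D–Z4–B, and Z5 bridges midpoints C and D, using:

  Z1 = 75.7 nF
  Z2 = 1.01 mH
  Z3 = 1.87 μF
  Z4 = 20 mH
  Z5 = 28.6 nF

Step 1 — Angular frequency: ω = 2π·f = 2π·143 = 898.5 rad/s.
Step 2 — Component impedances:
  Z1: Z = 1/(jωC) = -j/(ω·C) = 0 - j1.47e+04 Ω
  Z2: Z = jωL = j·898.5·0.00101 = 0 + j0.9075 Ω
  Z3: Z = 1/(jωC) = -j/(ω·C) = 0 - j595.2 Ω
  Z4: Z = jωL = j·898.5·0.02 = 0 + j17.97 Ω
  Z5: Z = 1/(jωC) = -j/(ω·C) = 0 - j3.892e+04 Ω
Step 3 — Bridge requires nodal analysis (the Z5 bridge couples midpoints C and D, so the two paths cannot be reduced to a simple series/parallel combination). Setting node B to ground and injecting 1 A at node A, the 3-node admittance system at A, C, D solves to V_A = Z_AB = 0 - j555.4 Ω = 555.4∠-90.0° Ω.
Step 4 — Power factor: PF = cos(φ) = Re(Z)/|Z| = 0/555.4 = 0.
Step 5 — Type: Im(Z) = -555.4 ⇒ leading (phase φ = -90.0°).

PF = 0 (leading, φ = -90.0°)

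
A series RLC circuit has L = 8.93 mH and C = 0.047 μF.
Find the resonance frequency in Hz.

Step 1 — Resonance condition Im(Z)=0 gives ω₀ = 1/√(LC).
Step 2 — ω₀ = 1/√(0.00893·4.7e-08) = 4.881e+04 rad/s.
Step 3 — f₀ = ω₀/(2π) = 7769 Hz.

f₀ = 7769 Hz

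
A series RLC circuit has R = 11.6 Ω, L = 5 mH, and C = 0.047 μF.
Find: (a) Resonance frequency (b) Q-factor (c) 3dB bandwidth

Step 1 — Resonance condition Im(Z)=0 gives ω₀ = 1/√(LC).
Step 2 — ω₀ = 1/√(0.005·4.7e-08) = 6.523e+04 rad/s.
Step 3 — f₀ = ω₀/(2π) = 1.038e+04 Hz.
Step 4 — Series Q: Q = ω₀L/R = 6.523e+04·0.005/11.6 = 28.12.
Step 5 — 3dB bandwidth: Δω = ω₀/Q = 2320 rad/s; BW = Δω/(2π) = 369.2 Hz.

(a) f₀ = 1.038e+04 Hz  (b) Q = 28.12  (c) BW = 369.2 Hz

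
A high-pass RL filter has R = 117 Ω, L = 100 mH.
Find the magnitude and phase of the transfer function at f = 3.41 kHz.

Step 1 — Angular frequency: ω = 2π·3410 = 2.143e+04 rad/s.
Step 2 — Transfer function: H(jω) = jωL/(R + jωL).
Step 3 — Numerator jωL = j·2143; denominator R + jωL = 117 + j2143.
Step 4 — H = 0.997 + j0.05445.
Step 5 — Magnitude: |H| = 0.9985 (-0.0 dB); phase: φ = 3.1°.

|H| = 0.9985 (-0.0 dB), φ = 3.1°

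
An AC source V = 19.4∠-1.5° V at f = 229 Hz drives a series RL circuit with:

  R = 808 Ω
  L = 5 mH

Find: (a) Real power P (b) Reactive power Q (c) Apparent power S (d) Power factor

Step 1 — Angular frequency: ω = 2π·f = 2π·229 = 1439 rad/s.
Step 2 — Component impedances:
  R: Z = R = 808 Ω
  L: Z = jωL = j·1439·0.005 = 0 + j7.194 Ω
Step 3 — Series combination: Z_total = R + L = 808 + j7.194 Ω = 808∠0.5° Ω.
Step 4 — Source phasor: V = 19.4∠-1.5° V = 19.39 - j0.5078 V.
Step 5 — Current: I = V / Z = 0.02399 - j0.0008421 A = 0.02401∠-2.0° A.
Step 6 — Complex power: S = V·I* = 0.4658 + j0.004147 VA.
Step 7 — Real power: P = Re(S) = 0.4658 W.
Step 8 — Reactive power: Q = Im(S) = 0.004147 VAR.
Step 9 — Apparent power: |S| = 0.4658 VA.
Step 10 — Power factor: PF = P/|S| = 1 (lagging).

(a) P = 0.4658 W  (b) Q = 0.004147 VAR  (c) S = 0.4658 VA  (d) PF = 1 (lagging)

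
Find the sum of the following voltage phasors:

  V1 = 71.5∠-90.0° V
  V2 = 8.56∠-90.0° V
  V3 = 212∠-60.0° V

Step 1 — Convert each phasor to rectangular form:
  V1 = 71.5·(cos(-90.0°) + j·sin(-90.0°)) = 0 - j71.5 V
  V2 = 8.56·(cos(-90.0°) + j·sin(-90.0°)) = 0 - j8.56 V
  V3 = 212·(cos(-60.0°) + j·sin(-60.0°)) = 106 - j183.6 V
Step 2 — Sum components: V_total = 106 - j263.7 V.
Step 3 — Convert to polar: |V_total| = 284.2 V, ∠V_total = -68.1°.

V_total = 284.2∠-68.1° V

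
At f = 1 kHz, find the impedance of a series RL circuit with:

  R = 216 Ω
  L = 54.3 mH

Step 1 — Angular frequency: ω = 2π·f = 2π·1000 = 6283 rad/s.
Step 2 — Component impedances:
  R: Z = R = 216 Ω
  L: Z = jωL = j·6283·0.0543 = 0 + j341.2 Ω
Step 3 — Series combination: Z_total = R + L = 216 + j341.2 Ω = 403.8∠57.7° Ω.

Z = 216 + j341.2 Ω = 403.8∠57.7° Ω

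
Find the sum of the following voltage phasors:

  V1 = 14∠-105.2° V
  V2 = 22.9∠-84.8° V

Step 1 — Convert each phasor to rectangular form:
  V1 = 14·(cos(-105.2°) + j·sin(-105.2°)) = -3.671 - j13.51 V
  V2 = 22.9·(cos(-84.8°) + j·sin(-84.8°)) = 2.075 - j22.81 V
Step 2 — Sum components: V_total = -1.595 - j36.32 V.
Step 3 — Convert to polar: |V_total| = 36.35 V, ∠V_total = -92.5°.

V_total = 36.35∠-92.5° V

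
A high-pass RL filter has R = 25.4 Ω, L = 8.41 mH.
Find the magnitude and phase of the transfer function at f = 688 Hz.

Step 1 — Angular frequency: ω = 2π·688 = 4323 rad/s.
Step 2 — Transfer function: H(jω) = jωL/(R + jωL).
Step 3 — Numerator jωL = j·36.36; denominator R + jωL = 25.4 + j36.36.
Step 4 — H = 0.672 + j0.4695.
Step 5 — Magnitude: |H| = 0.8197 (-1.7 dB); phase: φ = 34.9°.

|H| = 0.8197 (-1.7 dB), φ = 34.9°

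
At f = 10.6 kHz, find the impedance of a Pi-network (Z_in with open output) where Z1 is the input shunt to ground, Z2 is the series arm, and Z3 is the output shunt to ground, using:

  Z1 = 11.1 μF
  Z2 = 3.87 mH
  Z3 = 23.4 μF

Step 1 — Angular frequency: ω = 2π·f = 2π·1.06e+04 = 6.66e+04 rad/s.
Step 2 — Component impedances:
  Z1: Z = 1/(jωC) = -j/(ω·C) = 0 - j1.353 Ω
  Z2: Z = jωL = j·6.66e+04·0.00387 = 0 + j257.7 Ω
  Z3: Z = 1/(jωC) = -j/(ω·C) = 0 - j0.6417 Ω
Step 3 — With open output, the series arm Z2 and the output shunt Z3 appear in series to ground: Z2 + Z3 = 0 + j257.1 Ω.
Step 4 — Parallel with input shunt Z1: Z_in = Z1 || (Z2 + Z3) = 0 - j1.36 Ω = 1.36∠-90.0° Ω.

Z = 0 - j1.36 Ω = 1.36∠-90.0° Ω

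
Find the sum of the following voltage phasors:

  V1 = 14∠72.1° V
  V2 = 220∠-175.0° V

Step 1 — Convert each phasor to rectangular form:
  V1 = 14·(cos(72.1°) + j·sin(72.1°)) = 4.303 + j13.32 V
  V2 = 220·(cos(-175.0°) + j·sin(-175.0°)) = -219.2 - j19.17 V
Step 2 — Sum components: V_total = -214.9 - j5.852 V.
Step 3 — Convert to polar: |V_total| = 214.9 V, ∠V_total = -178.4°.

V_total = 214.9∠-178.4° V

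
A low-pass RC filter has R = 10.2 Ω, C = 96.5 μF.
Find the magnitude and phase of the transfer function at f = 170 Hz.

Step 1 — Angular frequency: ω = 2π·170 = 1068 rad/s.
Step 2 — Transfer function: H(jω) = 1/(1 + jωRC).
Step 3 — Denominator: 1 + jωRC = 1 + j·1068·10.2·9.65e-05 = 1 + j1.051.
Step 4 — H = 0.475 - j0.4994.
Step 5 — Magnitude: |H| = 0.6892 (-3.2 dB); phase: φ = -46.4°.

|H| = 0.6892 (-3.2 dB), φ = -46.4°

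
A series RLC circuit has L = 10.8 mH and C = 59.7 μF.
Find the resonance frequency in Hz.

Step 1 — Resonance condition Im(Z)=0 gives ω₀ = 1/√(LC).
Step 2 — ω₀ = 1/√(0.0108·5.97e-05) = 1245 rad/s.
Step 3 — f₀ = ω₀/(2π) = 198.2 Hz.

f₀ = 198.2 Hz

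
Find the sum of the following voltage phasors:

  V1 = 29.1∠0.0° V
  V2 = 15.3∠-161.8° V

Step 1 — Convert each phasor to rectangular form:
  V1 = 29.1·(cos(0.0°) + j·sin(0.0°)) = 29.1 V
  V2 = 15.3·(cos(-161.8°) + j·sin(-161.8°)) = -14.53 - j4.779 V
Step 2 — Sum components: V_total = 14.57 - j4.779 V.
Step 3 — Convert to polar: |V_total| = 15.33 V, ∠V_total = -18.2°.

V_total = 15.33∠-18.2° V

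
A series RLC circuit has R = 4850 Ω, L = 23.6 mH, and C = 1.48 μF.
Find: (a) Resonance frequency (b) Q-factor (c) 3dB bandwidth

Step 1 — Resonance: ω₀ = 1/√(LC) = 1/√(0.0236·1.48e-06) = 5351 rad/s.
Step 2 — f₀ = ω₀/(2π) = 851.6 Hz.
Step 3 — Series Q: Q = ω₀L/R = 5351·0.0236/4850 = 0.02604.
Step 4 — Bandwidth: Δω = ω₀/Q = 2.055e+05 rad/s; BW = Δω/(2π) = 3.271e+04 Hz.

(a) f₀ = 851.6 Hz  (b) Q = 0.02604  (c) BW = 3.271e+04 Hz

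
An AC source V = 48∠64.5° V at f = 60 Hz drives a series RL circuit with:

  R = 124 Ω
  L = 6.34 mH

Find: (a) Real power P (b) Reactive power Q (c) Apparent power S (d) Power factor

Step 1 — Angular frequency: ω = 2π·f = 2π·60 = 377 rad/s.
Step 2 — Component impedances:
  R: Z = R = 124 Ω
  L: Z = jωL = j·377·0.00634 = 0 + j2.39 Ω
Step 3 — Series combination: Z_total = R + L = 124 + j2.39 Ω = 124∠1.1° Ω.
Step 4 — Source phasor: V = 48∠64.5° V = 20.66 + j43.32 V.
Step 5 — Current: I = V / Z = 0.1733 + j0.346 A = 0.387∠63.4° A.
Step 6 — Complex power: S = V·I* = 18.57 + j0.358 VA.
Step 7 — Real power: P = Re(S) = 18.57 W.
Step 8 — Reactive power: Q = Im(S) = 0.358 VAR.
Step 9 — Apparent power: |S| = 18.58 VA.
Step 10 — Power factor: PF = P/|S| = 0.9998 (lagging).

(a) P = 18.57 W  (b) Q = 0.358 VAR  (c) S = 18.58 VA  (d) PF = 0.9998 (lagging)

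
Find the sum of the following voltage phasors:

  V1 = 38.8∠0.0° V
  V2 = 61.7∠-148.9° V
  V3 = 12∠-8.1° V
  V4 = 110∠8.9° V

Step 1 — Convert each phasor to rectangular form:
  V1 = 38.8·(cos(0.0°) + j·sin(0.0°)) = 38.8 V
  V2 = 61.7·(cos(-148.9°) + j·sin(-148.9°)) = -52.83 - j31.87 V
  V3 = 12·(cos(-8.1°) + j·sin(-8.1°)) = 11.88 - j1.691 V
  V4 = 110·(cos(8.9°) + j·sin(8.9°)) = 108.7 + j17.02 V
Step 2 — Sum components: V_total = 106.5 - j16.54 V.
Step 3 — Convert to polar: |V_total| = 107.8 V, ∠V_total = -8.8°.

V_total = 107.8∠-8.8° V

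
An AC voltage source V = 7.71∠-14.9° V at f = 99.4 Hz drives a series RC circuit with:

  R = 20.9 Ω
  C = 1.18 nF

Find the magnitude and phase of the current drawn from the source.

Step 1 — Angular frequency: ω = 2π·f = 2π·99.4 = 624.5 rad/s.
Step 2 — Component impedances:
  R: Z = R = 20.9 Ω
  C: Z = 1/(jωC) = -j/(ω·C) = 0 - j1.357e+06 Ω
Step 3 — Series combination: Z_total = R + C = 20.9 - j1.357e+06 Ω = 1.357e+06∠-90.0° Ω.
Step 4 — Source phasor: V = 7.71∠-14.9° V = 7.451 - j1.982 V.
Step 5 — Ohm's law: I = V / Z_total = (7.451 - j1.982) / (20.9 - j1.357e+06) = 1.461e-06 + j5.491e-06 A.
Step 6 — Convert to polar: |I| = 5.682e-06 A, ∠I = 75.1°.

I = 5.682e-06∠75.1° A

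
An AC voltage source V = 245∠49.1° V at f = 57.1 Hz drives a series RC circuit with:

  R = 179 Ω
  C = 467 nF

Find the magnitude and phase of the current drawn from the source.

Step 1 — Angular frequency: ω = 2π·f = 2π·57.1 = 358.8 rad/s.
Step 2 — Component impedances:
  R: Z = R = 179 Ω
  C: Z = 1/(jωC) = -j/(ω·C) = 0 - j5969 Ω
Step 3 — Series combination: Z_total = R + C = 179 - j5969 Ω = 5971∠-88.3° Ω.
Step 4 — Source phasor: V = 245∠49.1° V = 160.4 + j185.2 V.
Step 5 — Ohm's law: I = V / Z_total = (160.4 + j185.2) / (179 - j5969) = -0.03019 + j0.02778 A.
Step 6 — Convert to polar: |I| = 0.04103 A, ∠I = 137.4°.

I = 0.04103∠137.4° A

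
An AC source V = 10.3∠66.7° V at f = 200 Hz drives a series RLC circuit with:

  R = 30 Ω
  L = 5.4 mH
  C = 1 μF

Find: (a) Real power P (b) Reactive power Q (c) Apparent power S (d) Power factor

Step 1 — Angular frequency: ω = 2π·f = 2π·200 = 1257 rad/s.
Step 2 — Component impedances:
  R: Z = R = 30 Ω
  L: Z = jωL = j·1257·0.0054 = 0 + j6.786 Ω
  C: Z = 1/(jωC) = -j/(ω·C) = 0 - j795.8 Ω
Step 3 — Series combination: Z_total = R + L + C = 30 - j789 Ω = 789.6∠-87.8° Ω.
Step 4 — Source phasor: V = 10.3∠66.7° V = 4.074 + j9.46 V.
Step 5 — Current: I = V / Z = -0.01178 + j0.005612 A = 0.01305∠154.5° A.
Step 6 — Complex power: S = V·I* = 0.005105 - j0.1343 VA.
Step 7 — Real power: P = Re(S) = 0.005105 W.
Step 8 — Reactive power: Q = Im(S) = -0.1343 VAR.
Step 9 — Apparent power: |S| = 0.1344 VA.
Step 10 — Power factor: PF = P/|S| = 0.038 (leading).

(a) P = 0.005105 W  (b) Q = -0.1343 VAR  (c) S = 0.1344 VA  (d) PF = 0.038 (leading)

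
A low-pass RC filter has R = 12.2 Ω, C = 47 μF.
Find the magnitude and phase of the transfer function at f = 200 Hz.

Step 1 — Angular frequency: ω = 2π·200 = 1257 rad/s.
Step 2 — Transfer function: H(jω) = 1/(1 + jωRC).
Step 3 — Denominator: 1 + jωRC = 1 + j·1257·12.2·4.7e-05 = 1 + j0.7206.
Step 4 — H = 0.6582 - j0.4743.
Step 5 — Magnitude: |H| = 0.8113 (-1.8 dB); phase: φ = -35.8°.

|H| = 0.8113 (-1.8 dB), φ = -35.8°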